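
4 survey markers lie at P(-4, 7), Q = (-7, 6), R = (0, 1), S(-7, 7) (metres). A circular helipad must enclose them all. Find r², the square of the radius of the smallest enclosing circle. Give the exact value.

21.25

The farthest pair is R–S with squared distance 85. The circle on this segment as diameter has centre (-3.5, 4) and r² = 85/4 = 21.25.
Check P: distance² to centre = 9.25 ≤ 21.25, so it lies inside.
All remaining points lie in this disk, and no smaller disk contains both endpoints, so this is the minimum enclosing circle.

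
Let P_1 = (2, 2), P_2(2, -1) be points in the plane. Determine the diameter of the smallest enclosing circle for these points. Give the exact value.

3

The smallest circle enclosing two points has them as diameter endpoints.
Centre = midpoint = (2, 0.5); r² = |P_1P_2|²/4 = 9/4 = 2.25.
Diameter = 2r = 2√(2.25) = 3.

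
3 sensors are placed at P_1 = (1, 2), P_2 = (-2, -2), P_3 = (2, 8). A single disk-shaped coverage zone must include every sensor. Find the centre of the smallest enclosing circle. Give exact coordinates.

(0, 3)

Side lengths²: P_1P_2² = 25, P_1P_3² = 37, P_2P_3² = 116.
Since P_2P_3² = 116 ≥ 37 + 25 = 62, the angle opposite P_2P_3 is not acute, so the smallest enclosing circle has P_2P_3 as diameter.
Centre = midpoint of P_2P_3 = (0, 3), r² = 116/4 = 29.
Centre = (0, 3).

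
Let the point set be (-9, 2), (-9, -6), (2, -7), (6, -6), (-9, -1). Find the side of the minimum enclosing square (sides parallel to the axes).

15

The bounding box has width 15 and height 9.
An axis-aligned square enclosing the set must have side ≥ max(width, height).
So the minimum side is max(15, 9) = 15.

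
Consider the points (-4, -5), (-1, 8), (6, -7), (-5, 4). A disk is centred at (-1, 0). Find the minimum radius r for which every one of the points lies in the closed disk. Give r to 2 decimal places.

The required radius is the distance from (-1, 0) to the farthest point.
Squared distances: 34, 64, 98, 32.
Maximum is 98, attained at (6, -7).
r = √98 ≈ 9.90.

9.90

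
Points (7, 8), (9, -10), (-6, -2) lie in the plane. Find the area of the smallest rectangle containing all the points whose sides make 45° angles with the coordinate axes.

264.5

In coordinates u = x + y, v = x − y the rectangle is axis-aligned; the map (x,y)→(u,v) scales areas by 2.
u-values: 15, -1, -8; range = 15 − (-8) = 23.
v-values: -1, 19, -4; range = 19 − (-4) = 23.
Area = (23 × 23) / 2 = 264.5.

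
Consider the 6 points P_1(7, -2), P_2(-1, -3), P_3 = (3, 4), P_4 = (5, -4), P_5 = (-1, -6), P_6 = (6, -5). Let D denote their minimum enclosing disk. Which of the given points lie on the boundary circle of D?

The minimum enclosing circle is determined by three boundary points: P_3, P_5, P_6.
Their circumcentre is (21/11, -15/11) with r² = 3625/121.
The farthest remaining point P_1 is at distance² 3185/121 ≤ 3625/121.
The points at distance exactly r from the centre are P_3, P_5, P_6 — 3 points.

P_3, P_5, P_6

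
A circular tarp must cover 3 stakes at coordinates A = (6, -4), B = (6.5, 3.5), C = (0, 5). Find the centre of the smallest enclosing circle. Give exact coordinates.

(3, 0.5)

Side lengths²: AB² = 56.5, AC² = 117, BC² = 44.5.
Since AC² = 117 ≥ 56.5 + 44.5 = 101, the angle opposite AC is not acute, so the smallest enclosing circle has AC as diameter.
Centre = midpoint of AC = (3, 0.5), r² = 117/4 = 29.25.
Centre = (3, 0.5).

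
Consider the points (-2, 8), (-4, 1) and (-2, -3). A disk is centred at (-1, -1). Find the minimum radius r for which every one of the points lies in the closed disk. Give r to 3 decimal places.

The required radius is the distance from (-1, -1) to the farthest point.
Squared distances: 82, 13, 5.
Maximum is 82, attained at (-2, 8).
r = √82 ≈ 9.055.

9.055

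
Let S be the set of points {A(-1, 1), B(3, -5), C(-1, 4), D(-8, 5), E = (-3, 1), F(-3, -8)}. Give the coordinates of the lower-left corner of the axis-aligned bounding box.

x-range [-8, 3], y-range [-8, 5].
The lower-left corner is (-8, -8).

(-8, -8)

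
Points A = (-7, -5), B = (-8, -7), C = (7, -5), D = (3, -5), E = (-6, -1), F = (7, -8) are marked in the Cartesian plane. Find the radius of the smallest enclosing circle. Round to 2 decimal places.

7.63

A smallest enclosing disk is always determined by at most three of the input points on its boundary.
The minimum enclosing circle is determined by three boundary points: B, E, F.
Their circumcentre is (-19/46, -285/46) with r² = 61585/1058.
The farthest remaining point C is at distance² 59653/1058 ≤ 61585/1058.
r = √(61585/1058) ≈ 7.63.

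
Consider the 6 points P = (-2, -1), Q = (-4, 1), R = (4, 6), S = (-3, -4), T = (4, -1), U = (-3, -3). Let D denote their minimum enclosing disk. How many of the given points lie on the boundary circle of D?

The minimum enclosing circle of a finite set is fixed by two of the points (as a diameter) or three (as a circumcircle).
The farthest pair is R–S with squared distance 149. The circle on this segment as diameter has centre (0.5, 1) and r² = 149/4 = 37.25.
Check P: distance² to centre = 10.25 ≤ 37.25, so it lies inside.
All remaining points lie in this disk, and no smaller disk contains both endpoints, so this is the minimum enclosing circle.
The points at distance exactly r from the centre are R, S — 2 points.

2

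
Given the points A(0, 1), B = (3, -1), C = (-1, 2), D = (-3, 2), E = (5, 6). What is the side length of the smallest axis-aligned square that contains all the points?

8

The bounding box has width 8 and height 7.
An axis-aligned square enclosing the set must have side ≥ max(width, height).
So the minimum side is max(8, 7) = 8.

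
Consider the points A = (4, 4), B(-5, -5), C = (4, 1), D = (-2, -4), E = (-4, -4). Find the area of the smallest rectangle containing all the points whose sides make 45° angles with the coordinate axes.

In coordinates u = x + y, v = x − y the rectangle is axis-aligned; the map (x,y)→(u,v) scales areas by 2.
u-values: 8, -10, 5, -6, -8; range = 8 − (-10) = 18.
v-values: 0, 0, 3, 2, 0; range = 3 − 0 = 3.
Area = (18 × 3) / 2 = 27.

27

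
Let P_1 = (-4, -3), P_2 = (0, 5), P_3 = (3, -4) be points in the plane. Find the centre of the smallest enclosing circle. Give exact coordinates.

Side lengths²: P_1P_2² = 80, P_1P_3² = 50, P_2P_3² = 90.
Since P_2P_3² = 90 < 80 + 50 = 130, the triangle is acute, so the smallest enclosing circle is the circumcircle.
Circumcentre = (0, 0), r² = 25.
Centre = (0, 0).

(0, 0)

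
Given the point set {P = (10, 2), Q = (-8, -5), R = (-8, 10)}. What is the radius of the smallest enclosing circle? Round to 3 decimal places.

Side lengths²: PQ² = 373, PR² = 388, QR² = 225.
Since PR² = 388 < 373 + 225 = 598, the triangle is acute, so the smallest enclosing circle is the circumcircle.
Circumcentre = (-5/9, 2.5), r² = 36181/324.
r = √(36181/324) ≈ 10.567.

10.567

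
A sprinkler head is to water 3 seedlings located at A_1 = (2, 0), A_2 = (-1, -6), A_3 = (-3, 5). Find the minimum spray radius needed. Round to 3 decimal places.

Side lengths²: A_1A_2² = 45, A_1A_3² = 50, A_2A_3² = 125.
Since A_2A_3² = 125 ≥ 50 + 45 = 95, the angle opposite A_2A_3 is not acute, so the smallest enclosing circle has A_2A_3 as diameter.
Centre = midpoint of A_2A_3 = (-2, -0.5), r² = 125/4 = 31.25.
r = √(31.25) ≈ 5.590.

5.590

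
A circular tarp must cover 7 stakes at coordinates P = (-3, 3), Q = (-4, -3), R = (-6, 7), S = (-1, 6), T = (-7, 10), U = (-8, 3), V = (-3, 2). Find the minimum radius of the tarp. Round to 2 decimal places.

6.67

The minimum enclosing circle of a finite set is fixed by two of the points (as a diameter) or three (as a circumcircle).
The farthest pair is Q–T with squared distance 178. The circle on this segment as diameter has centre (-5.5, 3.5) and r² = 178/4 = 44.5.
Check P: distance² to centre = 6.5 ≤ 44.5, so it lies inside.
All remaining points lie in this disk, and no smaller disk contains both endpoints, so this is the minimum enclosing circle.
r = √(44.5) ≈ 6.67.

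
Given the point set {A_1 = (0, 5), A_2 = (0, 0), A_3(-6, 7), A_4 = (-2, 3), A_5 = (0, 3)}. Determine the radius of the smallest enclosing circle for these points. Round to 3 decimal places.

4.610

A smallest enclosing disk is always determined by at most three of the input points on its boundary.
The farthest pair is A_2–A_3 with squared distance 85. The circle on this segment as diameter has centre (-3, 3.5) and r² = 85/4 = 21.25.
Check A_1: distance² to centre = 11.25 ≤ 21.25, so it lies inside.
All remaining points lie in this disk, and no smaller disk contains both endpoints, so this is the minimum enclosing circle.
r = √(21.25) ≈ 4.610.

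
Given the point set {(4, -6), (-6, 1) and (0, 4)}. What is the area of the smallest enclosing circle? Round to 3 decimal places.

117.837

Call the three points A, B, C in the order given.
Side lengths²: AB² = 149, AC² = 116, BC² = 45.
Since AB² = 149 < 116 + 45 = 161, the triangle is acute, so the smallest enclosing circle is the circumcircle.
Circumcentre = (-17/24, -25/12), r² = 21605/576.
Area = π·r² = π·21605/576 ≈ 117.837.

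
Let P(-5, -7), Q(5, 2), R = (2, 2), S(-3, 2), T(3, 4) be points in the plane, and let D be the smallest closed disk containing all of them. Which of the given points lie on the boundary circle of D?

The minimum enclosing circle is determined by three boundary points: P, Q, T.
Their circumcentre is (-27/38, -65/38) with r² = 33485/722.
The farthest remaining point R is at distance² 15245/722 ≤ 33485/722.
The points at distance exactly r from the centre are P, Q, T — 3 points.

P, Q, T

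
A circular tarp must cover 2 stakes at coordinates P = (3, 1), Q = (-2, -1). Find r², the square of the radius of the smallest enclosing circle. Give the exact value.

The smallest circle enclosing two points has them as diameter endpoints.
Centre = midpoint = (0.5, 0); r² = |PQ|²/4 = 29/4 = 7.25.

7.25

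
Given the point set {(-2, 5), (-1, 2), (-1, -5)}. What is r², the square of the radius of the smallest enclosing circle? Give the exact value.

25.25

Call the three points A, B, C in the order given.
Side lengths²: AB² = 10, AC² = 101, BC² = 49.
Since AC² = 101 ≥ 49 + 10 = 59, the angle opposite AC is not acute, so the smallest enclosing circle has AC as diameter.
Centre = midpoint of AC = (-1.5, 0), r² = 101/4 = 25.25.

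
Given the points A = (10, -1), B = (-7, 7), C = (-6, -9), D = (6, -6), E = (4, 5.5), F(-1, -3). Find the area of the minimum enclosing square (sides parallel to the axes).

The bounding box has width 17 and height 16.
An axis-aligned square enclosing the set must have side ≥ max(width, height).
So the minimum side is max(17, 16) = 17.
Area = 17² = 289.

289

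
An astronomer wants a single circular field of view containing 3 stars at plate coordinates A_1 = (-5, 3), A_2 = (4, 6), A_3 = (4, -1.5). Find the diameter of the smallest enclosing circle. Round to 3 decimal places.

Side lengths²: A_1A_2² = 90, A_1A_3² = 101.25, A_2A_3² = 56.25.
Since A_1A_3² = 101.25 < 90 + 56.25 = 146.25, the triangle is acute, so the smallest enclosing circle is the circumcircle.
Circumcentre = (0.25, 2.25), r² = 28.125.
Diameter = 2r = 2√(28.125) ≈ 10.607.

10.607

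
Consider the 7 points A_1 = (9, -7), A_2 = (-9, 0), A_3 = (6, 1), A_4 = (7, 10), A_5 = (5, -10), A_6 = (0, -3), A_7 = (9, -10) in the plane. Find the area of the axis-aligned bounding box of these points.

x ranges over [-9, 9], width 18.
y ranges over [-10, 10], height 20.
Area = 18 × 20 = 360.

360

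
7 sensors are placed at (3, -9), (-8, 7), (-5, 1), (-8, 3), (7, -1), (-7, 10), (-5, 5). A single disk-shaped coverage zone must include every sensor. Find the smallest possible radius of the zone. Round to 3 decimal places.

10.735

By Welzl's lemma the MEC is supported by two points (diametrically opposite) or three points (on a circumcircle).
The farthest pair is (3, -9)–(-7, 10) with squared distance 461. The circle on this segment as diameter has centre (-2, 0.5) and r² = 461/4 = 115.25.
Check (-8, 7): distance² to centre = 78.25 ≤ 115.25, so it lies inside.
All remaining points lie in this disk, and no smaller disk contains both endpoints, so this is the minimum enclosing circle.
r = √(115.25) ≈ 10.735.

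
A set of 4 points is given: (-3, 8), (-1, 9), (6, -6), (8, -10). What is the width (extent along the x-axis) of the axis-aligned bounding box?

max x = 8, min x = -3, so width = 11.

11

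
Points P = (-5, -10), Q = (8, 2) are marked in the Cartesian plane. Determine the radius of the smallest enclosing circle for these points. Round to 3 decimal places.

The smallest circle enclosing two points has them as diameter endpoints.
Centre = midpoint = (1.5, -4); r² = |PQ|²/4 = 313/4 = 78.25.
r = √(78.25) ≈ 8.846.

8.846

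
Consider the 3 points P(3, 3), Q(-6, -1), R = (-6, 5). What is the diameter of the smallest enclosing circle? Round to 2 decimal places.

Side lengths²: PQ² = 97, PR² = 85, QR² = 36.
Since PQ² = 97 < 85 + 36 = 121, the triangle is acute, so the smallest enclosing circle is the circumcircle.
Circumcentre = (-35/18, 2), r² = 8245/324.
Diameter = 2r = 2√(8245/324) ≈ 10.09.

10.09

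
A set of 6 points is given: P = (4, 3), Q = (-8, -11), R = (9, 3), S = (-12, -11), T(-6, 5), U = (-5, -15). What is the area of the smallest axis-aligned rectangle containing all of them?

x ranges over [-12, 9], width 21.
y ranges over [-15, 5], height 20.
Area = 21 × 20 = 420.

420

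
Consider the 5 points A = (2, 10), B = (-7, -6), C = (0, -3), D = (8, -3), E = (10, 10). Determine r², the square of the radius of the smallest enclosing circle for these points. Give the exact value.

136.25

The farthest pair is B–E with squared distance 545. The circle on this segment as diameter has centre (1.5, 2) and r² = 545/4 = 136.25.
Check A: distance² to centre = 64.25 ≤ 136.25, so it lies inside.
All remaining points lie in this disk, and no smaller disk contains both endpoints, so this is the minimum enclosing circle.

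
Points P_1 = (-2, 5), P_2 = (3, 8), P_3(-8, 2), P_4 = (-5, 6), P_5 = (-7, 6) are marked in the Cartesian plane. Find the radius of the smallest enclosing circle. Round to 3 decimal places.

6.265

A smallest enclosing disk is always determined by at most three of the input points on its boundary.
The farthest pair is P_2–P_3 with squared distance 157. The circle on this segment as diameter has centre (-2.5, 5) and r² = 157/4 = 39.25.
Check P_1: distance² to centre = 0.25 ≤ 39.25, so it lies inside.
All remaining points lie in this disk, and no smaller disk contains both endpoints, so this is the minimum enclosing circle.
r = √(39.25) ≈ 6.265.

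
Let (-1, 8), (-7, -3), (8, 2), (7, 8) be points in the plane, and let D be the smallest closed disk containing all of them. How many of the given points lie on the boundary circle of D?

2

By Welzl's lemma the MEC is supported by two points (diametrically opposite) or three points (on a circumcircle).
The farthest pair is (-7, -3)–(7, 8) with squared distance 317. The circle on this segment as diameter has centre (0, 2.5) and r² = 317/4 = 79.25.
Check (-1, 8): distance² to centre = 31.25 ≤ 79.25, so it lies inside.
All remaining points lie in this disk, and no smaller disk contains both endpoints, so this is the minimum enclosing circle.
The points at distance exactly r from the centre are (-7, -3), (7, 8) — 2 points.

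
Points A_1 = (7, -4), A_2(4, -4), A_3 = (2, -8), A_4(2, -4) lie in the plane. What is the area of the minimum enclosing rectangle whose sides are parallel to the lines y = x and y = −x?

In coordinates u = x + y, v = x − y the rectangle is axis-aligned; the map (x,y)→(u,v) scales areas by 2.
u-values: 3, 0, -6, -2; range = 3 − (-6) = 9.
v-values: 11, 8, 10, 6; range = 11 − 6 = 5.
Area = (9 × 5) / 2 = 22.5.

22.5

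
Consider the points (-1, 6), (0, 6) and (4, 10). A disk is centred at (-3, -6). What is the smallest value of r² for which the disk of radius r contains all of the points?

305

The required radius is the distance from (-3, -6) to the farthest point.
Squared distances: 148, 153, 305.
Maximum is 305, attained at (4, 10).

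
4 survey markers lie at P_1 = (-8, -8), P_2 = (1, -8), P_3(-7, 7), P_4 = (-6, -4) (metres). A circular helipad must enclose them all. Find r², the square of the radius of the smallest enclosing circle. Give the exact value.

32657/450

The minimum enclosing circle of a finite set is fixed by two of the points (as a diameter) or three (as a circumcircle).
The minimum enclosing circle is determined by three boundary points: P_1, P_2, P_3.
Their circumcentre is (-3.5, -23/30) with r² = 32657/450.
The farthest remaining point P_4 is at distance² 7517/450 ≤ 32657/450.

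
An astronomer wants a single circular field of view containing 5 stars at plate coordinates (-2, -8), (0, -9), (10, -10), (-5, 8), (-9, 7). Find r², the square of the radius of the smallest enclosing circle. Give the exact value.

162.5

By Welzl's lemma the MEC is supported by two points (diametrically opposite) or three points (on a circumcircle).
The farthest pair is (10, -10)–(-9, 7) with squared distance 650. The circle on this segment as diameter has centre (0.5, -1.5) and r² = 650/4 = 162.5.
Check (-2, -8): distance² to centre = 48.5 ≤ 162.5, so it lies inside.
All remaining points lie in this disk, and no smaller disk contains both endpoints, so this is the minimum enclosing circle.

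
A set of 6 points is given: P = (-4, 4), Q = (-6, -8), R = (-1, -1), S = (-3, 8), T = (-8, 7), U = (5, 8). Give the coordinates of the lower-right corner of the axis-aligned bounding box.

x-range [-8, 5], y-range [-8, 8].
The lower-right corner is (5, -8).

(5, -8)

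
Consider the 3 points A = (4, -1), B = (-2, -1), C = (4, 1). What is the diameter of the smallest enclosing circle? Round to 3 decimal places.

Side lengths²: AB² = 36, AC² = 4, BC² = 40.
Since BC² = 40 ≥ 36 + 4 = 40, the angle opposite BC is not acute, so the smallest enclosing circle has BC as diameter.
Centre = midpoint of BC = (1, 0), r² = 40/4 = 10.
Diameter = 2r = 2√10 ≈ 6.325.

6.325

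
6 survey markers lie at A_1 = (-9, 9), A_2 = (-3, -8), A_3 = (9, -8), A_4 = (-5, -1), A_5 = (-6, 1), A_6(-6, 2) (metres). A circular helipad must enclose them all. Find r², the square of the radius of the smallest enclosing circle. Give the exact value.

153.25

By Welzl's lemma the MEC is supported by two points (diametrically opposite) or three points (on a circumcircle).
The farthest pair is A_1–A_3 with squared distance 613. The circle on this segment as diameter has centre (0, 0.5) and r² = 613/4 = 153.25.
Check A_2: distance² to centre = 81.25 ≤ 153.25, so it lies inside.
All remaining points lie in this disk, and no smaller disk contains both endpoints, so this is the minimum enclosing circle.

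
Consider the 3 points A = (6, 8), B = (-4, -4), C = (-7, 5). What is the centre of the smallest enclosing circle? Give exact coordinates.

Side lengths²: AB² = 244, AC² = 178, BC² = 90.
Since AB² = 244 < 178 + 90 = 268, the triangle is acute, so the smallest enclosing circle is the circumcircle.
Circumcentre = (3/7, 52/21), r² = 27145/441.
Centre = (3/7, 52/21).

(3/7, 52/21)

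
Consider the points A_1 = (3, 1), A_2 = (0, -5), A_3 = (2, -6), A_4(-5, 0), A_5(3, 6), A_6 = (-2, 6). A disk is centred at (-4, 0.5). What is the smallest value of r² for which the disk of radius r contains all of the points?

The required radius is the distance from (-4, 0.5) to the farthest point.
Squared distances: 49.25, 46.25, 78.25, 1.25, 79.25, 34.25.
Maximum is 79.25, attained at A_5.

79.25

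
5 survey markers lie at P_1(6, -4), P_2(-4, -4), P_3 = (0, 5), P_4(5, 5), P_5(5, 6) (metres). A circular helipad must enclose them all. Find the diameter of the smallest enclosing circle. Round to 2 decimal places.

13.52

By Welzl's lemma the MEC is supported by two points (diametrically opposite) or three points (on a circumcircle).
The minimum enclosing circle is determined by three boundary points: P_1, P_2, P_5.
Their circumcentre is (1, 0.55) with r² = 45.7025.
The farthest remaining point P_4 is at distance² 35.8025 ≤ 45.7025.
Diameter = 2r = 2√(45.7025) ≈ 13.52.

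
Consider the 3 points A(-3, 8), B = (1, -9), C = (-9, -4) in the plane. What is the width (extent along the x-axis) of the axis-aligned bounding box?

max x = 1, min x = -9, so width = 10.

10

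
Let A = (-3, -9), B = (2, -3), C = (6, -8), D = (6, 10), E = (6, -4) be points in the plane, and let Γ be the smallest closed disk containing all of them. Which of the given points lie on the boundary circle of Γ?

The minimum enclosing circle of a finite set is fixed by two of the points (as a diameter) or three (as a circumcircle).
The farthest pair is A–D with squared distance 442. The circle on this segment as diameter has centre (1.5, 0.5) and r² = 442/4 = 110.5.
Check B: distance² to centre = 12.5 ≤ 110.5, so it lies inside.
All remaining points lie in this disk, and no smaller disk contains both endpoints, so this is the minimum enclosing circle.
The points at distance exactly r from the centre are A, D — 2 points.

A, D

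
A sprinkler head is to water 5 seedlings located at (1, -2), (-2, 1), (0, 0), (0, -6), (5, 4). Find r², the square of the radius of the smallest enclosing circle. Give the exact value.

31.25

A smallest enclosing disk is always determined by at most three of the input points on its boundary.
The farthest pair is (0, -6)–(5, 4) with squared distance 125. The circle on this segment as diameter has centre (2.5, -1) and r² = 125/4 = 31.25.
Check (1, -2): distance² to centre = 3.25 ≤ 31.25, so it lies inside.
All remaining points lie in this disk, and no smaller disk contains both endpoints, so this is the minimum enclosing circle.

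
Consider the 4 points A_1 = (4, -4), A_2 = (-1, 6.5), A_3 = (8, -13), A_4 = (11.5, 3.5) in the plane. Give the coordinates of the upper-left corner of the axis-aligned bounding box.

x-range [-1, 11.5], y-range [-13, 6.5].
The upper-left corner is (-1, 6.5).

(-1, 6.5)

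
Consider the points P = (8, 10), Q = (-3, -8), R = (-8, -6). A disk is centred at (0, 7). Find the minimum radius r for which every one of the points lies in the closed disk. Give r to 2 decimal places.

15.30

The required radius is the distance from (0, 7) to the farthest point.
Squared distances: 73, 234, 233.
Maximum is 234, attained at Q.
r = √234 ≈ 15.30.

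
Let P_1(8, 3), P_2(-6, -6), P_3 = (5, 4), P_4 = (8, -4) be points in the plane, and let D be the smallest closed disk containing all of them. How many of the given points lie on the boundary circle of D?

2

A smallest enclosing disk is always determined by at most three of the input points on its boundary.
The farthest pair is P_1–P_2 with squared distance 277. The circle on this segment as diameter has centre (1, -1.5) and r² = 277/4 = 69.25.
Check P_3: distance² to centre = 46.25 ≤ 69.25, so it lies inside.
All remaining points lie in this disk, and no smaller disk contains both endpoints, so this is the minimum enclosing circle.
The points at distance exactly r from the centre are P_1, P_2 — 2 points.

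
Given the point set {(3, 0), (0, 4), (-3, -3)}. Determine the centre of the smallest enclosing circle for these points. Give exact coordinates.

(-19/22, 5/22)

Call the three points A, B, C in the order given.
Side lengths²: AB² = 25, AC² = 45, BC² = 58.
Since BC² = 58 < 45 + 25 = 70, the triangle is acute, so the smallest enclosing circle is the circumcircle.
Circumcentre = (-19/22, 5/22), r² = 3625/242.
Centre = (-19/22, 5/22).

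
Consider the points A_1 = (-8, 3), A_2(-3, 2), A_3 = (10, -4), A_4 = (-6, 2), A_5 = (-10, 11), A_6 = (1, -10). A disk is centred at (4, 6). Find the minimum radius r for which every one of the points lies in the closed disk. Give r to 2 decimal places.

16.28

The required radius is the distance from (4, 6) to the farthest point.
Squared distances: 153, 65, 136, 116, 221, 265.
Maximum is 265, attained at A_6.
r = √265 ≈ 16.28.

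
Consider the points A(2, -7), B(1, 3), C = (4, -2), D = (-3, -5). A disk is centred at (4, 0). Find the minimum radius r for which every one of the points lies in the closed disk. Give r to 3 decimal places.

8.602

The required radius is the distance from (4, 0) to the farthest point.
Squared distances: 53, 18, 4, 74.
Maximum is 74, attained at D.
r = √74 ≈ 8.602.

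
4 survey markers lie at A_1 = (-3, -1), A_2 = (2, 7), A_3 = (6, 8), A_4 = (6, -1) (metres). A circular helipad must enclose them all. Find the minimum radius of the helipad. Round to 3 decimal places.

By Welzl's lemma the MEC is supported by two points (diametrically opposite) or three points (on a circumcircle).
The farthest pair is A_1–A_3 with squared distance 162. The circle on this segment as diameter has centre (1.5, 3.5) and r² = 162/4 = 40.5.
Check A_2: distance² to centre = 12.5 ≤ 40.5, so it lies inside.
All remaining points lie in this disk, and no smaller disk contains both endpoints, so this is the minimum enclosing circle.
r = √(40.5) ≈ 6.364.

6.364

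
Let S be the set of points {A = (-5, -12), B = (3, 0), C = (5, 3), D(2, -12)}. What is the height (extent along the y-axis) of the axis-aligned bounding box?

15

max y = 3, min y = -12, so height = 15.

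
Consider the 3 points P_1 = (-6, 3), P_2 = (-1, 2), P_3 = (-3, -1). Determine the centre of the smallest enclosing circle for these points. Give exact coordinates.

(-125/34, 55/34)

Side lengths²: P_1P_2² = 26, P_1P_3² = 25, P_2P_3² = 13.
Since P_1P_2² = 26 < 25 + 13 = 38, the triangle is acute, so the smallest enclosing circle is the circumcircle.
Circumcentre = (-125/34, 55/34), r² = 4225/578.
Centre = (-125/34, 55/34).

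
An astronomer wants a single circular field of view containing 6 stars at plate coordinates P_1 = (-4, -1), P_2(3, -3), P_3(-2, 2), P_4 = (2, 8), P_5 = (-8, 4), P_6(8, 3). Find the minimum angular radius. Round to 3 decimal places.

8.016

A smallest enclosing disk is always determined by at most three of the input points on its boundary.
The farthest pair is P_5–P_6 with squared distance 257. The circle on this segment as diameter has centre (0, 3.5) and r² = 257/4 = 64.25.
Check P_1: distance² to centre = 36.25 ≤ 64.25, so it lies inside.
All remaining points lie in this disk, and no smaller disk contains both endpoints, so this is the minimum enclosing circle.
r = √(64.25) ≈ 8.016.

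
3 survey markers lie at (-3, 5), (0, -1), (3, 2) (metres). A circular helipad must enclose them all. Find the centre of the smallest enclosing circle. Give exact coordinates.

Call the three points A, B, C in the order given.
Side lengths²: AB² = 45, AC² = 45, BC² = 18.
Since AC² = 45 < 45 + 18 = 63, the triangle is acute, so the smallest enclosing circle is the circumcircle.
Circumcentre = (-0.5, 2.5), r² = 12.5.
Centre = (-0.5, 2.5).

(-0.5, 2.5)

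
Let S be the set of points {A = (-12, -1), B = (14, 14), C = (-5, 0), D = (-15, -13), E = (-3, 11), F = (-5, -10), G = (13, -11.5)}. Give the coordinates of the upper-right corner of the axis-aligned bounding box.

x-range [-15, 14], y-range [-13, 14].
The upper-right corner is (14, 14).

(14, 14)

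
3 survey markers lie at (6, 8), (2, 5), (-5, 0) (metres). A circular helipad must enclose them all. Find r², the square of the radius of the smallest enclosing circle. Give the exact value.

Call the three points A, B, C in the order given.
Side lengths²: AB² = 25, AC² = 185, BC² = 74.
Since AC² = 185 ≥ 74 + 25 = 99, the angle opposite AC is not acute, so the smallest enclosing circle has AC as diameter.
Centre = midpoint of AC = (0.5, 4), r² = 185/4 = 46.25.

46.25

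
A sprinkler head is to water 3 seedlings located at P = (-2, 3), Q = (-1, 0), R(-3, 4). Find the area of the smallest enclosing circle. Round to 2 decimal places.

15.71

Side lengths²: PQ² = 10, PR² = 2, QR² = 20.
Since QR² = 20 ≥ 10 + 2 = 12, the angle opposite QR is not acute, so the smallest enclosing circle has QR as diameter.
Centre = midpoint of QR = (-2, 2), r² = 20/4 = 5.
Area = π·r² = π·5 ≈ 15.71.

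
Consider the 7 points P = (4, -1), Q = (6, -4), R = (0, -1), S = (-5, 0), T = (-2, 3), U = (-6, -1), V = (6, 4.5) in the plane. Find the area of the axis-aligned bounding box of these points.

x ranges over [-6, 6], width 12.
y ranges over [-4, 4.5], height 8.5.
Area = 12 × 8.5 = 102.

102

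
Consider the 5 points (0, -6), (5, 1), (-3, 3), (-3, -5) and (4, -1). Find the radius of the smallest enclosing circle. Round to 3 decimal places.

5.154

A smallest enclosing disk is always determined by at most three of the input points on its boundary.
The minimum enclosing circle is determined by three boundary points: (5, 1), (-3, 3), (-3, -5).
Their circumcentre is (0.25, -1) with r² = 26.5625.
The farthest remaining point (0, -6) is at distance² 25.0625 ≤ 26.5625.
r = √(26.5625) ≈ 5.154.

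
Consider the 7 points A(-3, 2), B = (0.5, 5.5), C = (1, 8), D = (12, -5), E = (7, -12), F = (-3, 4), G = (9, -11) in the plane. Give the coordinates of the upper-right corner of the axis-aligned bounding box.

x-range [-3, 12], y-range [-12, 8].
The upper-right corner is (12, 8).

(12, 8)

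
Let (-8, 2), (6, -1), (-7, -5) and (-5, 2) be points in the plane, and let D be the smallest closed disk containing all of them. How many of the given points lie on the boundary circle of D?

The minimum enclosing circle is determined by three boundary points: (-8, 2), (6, -1), (-7, -5).
Their circumcentre is (-47/38, -23/38) with r² = 37925/722.
The farthest remaining point (-5, 2) is at distance² 15125/722 ≤ 37925/722.
The points at distance exactly r from the centre are (-8, 2), (6, -1), (-7, -5) — 3 points.

3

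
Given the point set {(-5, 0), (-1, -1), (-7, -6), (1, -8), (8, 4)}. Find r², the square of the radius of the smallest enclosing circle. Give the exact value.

A smallest enclosing disk is always determined by at most three of the input points on its boundary.
The farthest pair is (-7, -6)–(8, 4) with squared distance 325. The circle on this segment as diameter has centre (0.5, -1) and r² = 325/4 = 81.25.
Check (-5, 0): distance² to centre = 31.25 ≤ 81.25, so it lies inside.
All remaining points lie in this disk, and no smaller disk contains both endpoints, so this is the minimum enclosing circle.

81.25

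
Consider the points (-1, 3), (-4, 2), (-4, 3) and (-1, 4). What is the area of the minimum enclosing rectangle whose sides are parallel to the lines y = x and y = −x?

7.5

In coordinates u = x + y, v = x − y the rectangle is axis-aligned; the map (x,y)→(u,v) scales areas by 2.
u-values: 2, -2, -1, 3; range = 3 − (-2) = 5.
v-values: -4, -6, -7, -5; range = -4 − (-7) = 3.
Area = (5 × 3) / 2 = 7.5.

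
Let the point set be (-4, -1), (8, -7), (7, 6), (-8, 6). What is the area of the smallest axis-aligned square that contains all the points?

256

The bounding box has width 16 and height 13.
An axis-aligned square enclosing the set must have side ≥ max(width, height).
So the minimum side is max(16, 13) = 16.
Area = 16² = 256.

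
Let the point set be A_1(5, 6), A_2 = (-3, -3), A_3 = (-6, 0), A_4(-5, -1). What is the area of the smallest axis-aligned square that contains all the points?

The bounding box has width 11 and height 9.
An axis-aligned square enclosing the set must have side ≥ max(width, height).
So the minimum side is max(11, 9) = 11.
Area = 11² = 121.

121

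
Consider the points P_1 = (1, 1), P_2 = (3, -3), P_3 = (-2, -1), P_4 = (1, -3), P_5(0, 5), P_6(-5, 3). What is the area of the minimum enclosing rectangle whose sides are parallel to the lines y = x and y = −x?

56

In coordinates u = x + y, v = x − y the rectangle is axis-aligned; the map (x,y)→(u,v) scales areas by 2.
u-values: 2, 0, -3, -2, 5, -2; range = 5 − (-3) = 8.
v-values: 0, 6, -1, 4, -5, -8; range = 6 − (-8) = 14.
Area = (8 × 14) / 2 = 56.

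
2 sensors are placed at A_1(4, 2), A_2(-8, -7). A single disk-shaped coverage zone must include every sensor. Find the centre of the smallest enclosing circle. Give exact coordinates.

The smallest circle enclosing two points has them as diameter endpoints.
Centre = midpoint = (-2, -2.5); r² = |A_1A_2|²/4 = 225/4 = 56.25.
Centre = (-2, -2.5).

(-2, -2.5)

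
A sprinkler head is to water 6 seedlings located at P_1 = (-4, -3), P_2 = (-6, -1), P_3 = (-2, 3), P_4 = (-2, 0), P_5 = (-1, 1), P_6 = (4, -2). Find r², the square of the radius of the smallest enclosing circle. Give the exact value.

25.25

A smallest enclosing disk is always determined by at most three of the input points on its boundary.
The farthest pair is P_2–P_6 with squared distance 101. The circle on this segment as diameter has centre (-1, -1.5) and r² = 101/4 = 25.25.
Check P_1: distance² to centre = 11.25 ≤ 25.25, so it lies inside.
All remaining points lie in this disk, and no smaller disk contains both endpoints, so this is the minimum enclosing circle.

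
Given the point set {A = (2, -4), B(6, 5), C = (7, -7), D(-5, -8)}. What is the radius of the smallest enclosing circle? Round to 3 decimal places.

8.515

By Welzl's lemma the MEC is supported by two points (diametrically opposite) or three points (on a circumcircle).
The farthest pair is B–D with squared distance 290. The circle on this segment as diameter has centre (0.5, -1.5) and r² = 290/4 = 72.5.
Check A: distance² to centre = 8.5 ≤ 72.5, so it lies inside.
All remaining points lie in this disk, and no smaller disk contains both endpoints, so this is the minimum enclosing circle.
r = √(72.5) ≈ 8.515.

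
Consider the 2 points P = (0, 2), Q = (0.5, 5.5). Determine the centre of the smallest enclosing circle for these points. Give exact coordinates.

The smallest circle enclosing two points has them as diameter endpoints.
Centre = midpoint = (0.25, 3.75); r² = |PQ|²/4 = 12.5/4 = 3.125.
Centre = (0.25, 3.75).

(0.25, 3.75)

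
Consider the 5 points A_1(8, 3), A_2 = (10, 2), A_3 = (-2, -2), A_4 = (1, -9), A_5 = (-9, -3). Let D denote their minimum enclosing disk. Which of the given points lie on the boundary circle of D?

A_2, A_5

The farthest pair is A_2–A_5 with squared distance 386. The circle on this segment as diameter has centre (0.5, -0.5) and r² = 386/4 = 96.5.
Check A_1: distance² to centre = 68.5 ≤ 96.5, so it lies inside.
All remaining points lie in this disk, and no smaller disk contains both endpoints, so this is the minimum enclosing circle.
The points at distance exactly r from the centre are A_2, A_5 — 2 points.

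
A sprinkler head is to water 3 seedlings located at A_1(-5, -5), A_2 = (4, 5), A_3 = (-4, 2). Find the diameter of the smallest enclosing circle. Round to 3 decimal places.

Side lengths²: A_1A_2² = 181, A_1A_3² = 50, A_2A_3² = 73.
Since A_1A_2² = 181 ≥ 73 + 50 = 123, the angle opposite A_1A_2 is not acute, so the smallest enclosing circle has A_1A_2 as diameter.
Centre = midpoint of A_1A_2 = (-0.5, 0), r² = 181/4 = 45.25.
Diameter = 2r = 2√(45.25) ≈ 13.454.

13.454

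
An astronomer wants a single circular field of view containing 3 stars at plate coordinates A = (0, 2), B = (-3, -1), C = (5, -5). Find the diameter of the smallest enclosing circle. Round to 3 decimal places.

Side lengths²: AB² = 18, AC² = 74, BC² = 80.
Since BC² = 80 < 74 + 18 = 92, the triangle is acute, so the smallest enclosing circle is the circumcircle.
Circumcentre = (4/3, -7/3), r² = 185/9.
Diameter = 2r = 2√(185/9) ≈ 9.068.

9.068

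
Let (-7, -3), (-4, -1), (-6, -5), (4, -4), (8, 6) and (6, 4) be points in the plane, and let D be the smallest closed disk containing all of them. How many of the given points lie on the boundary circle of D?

By Welzl's lemma the MEC is supported by two points (diametrically opposite) or three points (on a circumcircle).
The farthest pair is (-6, -5)–(8, 6) with squared distance 317. The circle on this segment as diameter has centre (1, 0.5) and r² = 317/4 = 79.25.
Check (-7, -3): distance² to centre = 76.25 ≤ 79.25, so it lies inside.
All remaining points lie in this disk, and no smaller disk contains both endpoints, so this is the minimum enclosing circle.
The points at distance exactly r from the centre are (-6, -5), (8, 6) — 2 points.

2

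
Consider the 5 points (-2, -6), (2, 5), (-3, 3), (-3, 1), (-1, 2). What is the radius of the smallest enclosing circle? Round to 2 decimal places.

The minimum enclosing circle of a finite set is fixed by two of the points (as a diameter) or three (as a circumcircle).
The farthest pair is (-2, -6)–(2, 5) with squared distance 137. The circle on this segment as diameter has centre (0, -0.5) and r² = 137/4 = 34.25.
Check (-3, 3): distance² to centre = 21.25 ≤ 34.25, so it lies inside.
All remaining points lie in this disk, and no smaller disk contains both endpoints, so this is the minimum enclosing circle.
r = √(34.25) ≈ 5.85.

5.85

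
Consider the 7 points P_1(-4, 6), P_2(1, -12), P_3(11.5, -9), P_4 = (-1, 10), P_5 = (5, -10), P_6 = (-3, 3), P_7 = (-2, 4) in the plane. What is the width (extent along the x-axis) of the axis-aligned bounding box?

15.5

max x = 11.5, min x = -4, so width = 15.5.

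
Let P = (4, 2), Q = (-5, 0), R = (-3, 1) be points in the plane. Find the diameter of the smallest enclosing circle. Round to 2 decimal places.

Side lengths²: PQ² = 85, PR² = 50, QR² = 5.
Since PQ² = 85 ≥ 50 + 5 = 55, the angle opposite PQ is not acute, so the smallest enclosing circle has PQ as diameter.
Centre = midpoint of PQ = (-0.5, 1), r² = 85/4 = 21.25.
Diameter = 2r = 2√(21.25) ≈ 9.22.

9.22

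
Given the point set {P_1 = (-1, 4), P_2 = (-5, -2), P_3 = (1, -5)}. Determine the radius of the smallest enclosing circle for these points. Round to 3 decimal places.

4.646

Side lengths²: P_1P_2² = 52, P_1P_3² = 85, P_2P_3² = 45.
Since P_1P_3² = 85 < 52 + 45 = 97, the triangle is acute, so the smallest enclosing circle is the circumcircle.
Circumcentre = (-0.5625, -0.625), r² = 21.58203125.
r = √(21.58203125) ≈ 4.646.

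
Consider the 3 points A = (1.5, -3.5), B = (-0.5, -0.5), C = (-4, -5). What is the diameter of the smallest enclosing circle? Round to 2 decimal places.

6.01

Side lengths²: AB² = 13, AC² = 32.5, BC² = 32.5.
Since BC² = 32.5 < 32.5 + 13 = 45.5, the triangle is acute, so the smallest enclosing circle is the circumcircle.
Circumcentre = (-1.5, -10/3), r² = 325/36.
Diameter = 2r = 2√(325/36) ≈ 6.01.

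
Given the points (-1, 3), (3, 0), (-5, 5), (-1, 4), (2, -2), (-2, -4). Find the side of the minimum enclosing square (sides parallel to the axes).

The bounding box has width 8 and height 9.
An axis-aligned square enclosing the set must have side ≥ max(width, height).
So the minimum side is max(8, 9) = 9.

9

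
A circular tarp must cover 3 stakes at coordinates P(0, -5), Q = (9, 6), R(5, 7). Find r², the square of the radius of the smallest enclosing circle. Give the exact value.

Side lengths²: PQ² = 202, PR² = 169, QR² = 17.
Since PQ² = 202 ≥ 169 + 17 = 186, the angle opposite PQ is not acute, so the smallest enclosing circle has PQ as diameter.
Centre = midpoint of PQ = (4.5, 0.5), r² = 202/4 = 50.5.

50.5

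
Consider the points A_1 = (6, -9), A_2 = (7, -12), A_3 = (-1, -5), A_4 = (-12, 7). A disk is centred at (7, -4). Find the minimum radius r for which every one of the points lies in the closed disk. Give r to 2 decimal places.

21.95

The required radius is the distance from (7, -4) to the farthest point.
Squared distances: 26, 64, 65, 482.
Maximum is 482, attained at A_4.
r = √482 ≈ 21.95.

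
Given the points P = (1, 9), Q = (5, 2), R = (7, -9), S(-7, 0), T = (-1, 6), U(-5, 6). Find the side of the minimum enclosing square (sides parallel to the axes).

18

The bounding box has width 14 and height 18.
An axis-aligned square enclosing the set must have side ≥ max(width, height).
So the minimum side is max(14, 18) = 18.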